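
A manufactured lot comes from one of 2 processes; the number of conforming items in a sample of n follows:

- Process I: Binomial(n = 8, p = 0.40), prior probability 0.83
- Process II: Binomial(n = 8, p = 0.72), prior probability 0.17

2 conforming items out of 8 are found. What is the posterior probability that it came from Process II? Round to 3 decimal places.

Posterior ∝ prior × likelihood, so P(k | x) ∝ π_k f_k(x); normalise over all components.
Binomial probabilities:
  L_I = C(8,2)·0.40^2·0.60^6 = 28·0.16·0.046656 = 0.209019
  L_II = C(8,2)·0.72^2·0.28^6 = 28·0.5184·0.00048189 = 0.00699473
Unnormalised posteriors:
  π_I·L_I = 0.83 × 0.209019 = 0.173486
  π_II·L_II = 0.17 × 0.00699473 = 0.0011891
Denominator: 0.173486 + 0.0011891 = 0.174675
Responsibility of Process II: 0.0011891 / 0.174675 ≈ 0.007

0.007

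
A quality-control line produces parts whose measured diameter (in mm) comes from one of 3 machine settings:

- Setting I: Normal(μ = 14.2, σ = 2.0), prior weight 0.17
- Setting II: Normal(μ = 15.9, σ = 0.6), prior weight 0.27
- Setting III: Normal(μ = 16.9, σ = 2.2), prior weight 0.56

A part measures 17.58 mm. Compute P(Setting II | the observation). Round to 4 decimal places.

0.0328

The responsibility of component k is w_k f_k(x) divided by Σ_j w_j f_j(x).
Component likelihoods at x = 17.58 mm:
  L_I = 0.0478284
  L_II = 0.0131924
  L_III = 0.172879
Multiply by the mixture weights:
  w_I·L_I = 0.17 × 0.0478284 = 0.00813083
  w_II·L_II = 0.27 × 0.0131924 = 0.00356195
  w_III·L_III = 0.56 × 0.172879 = 0.0968121
Normaliser: 0.00813083 + 0.00356195 + 0.0968121 = 0.108505
Responsibility of Setting II: 0.00356195 / 0.108505 ≈ 0.0328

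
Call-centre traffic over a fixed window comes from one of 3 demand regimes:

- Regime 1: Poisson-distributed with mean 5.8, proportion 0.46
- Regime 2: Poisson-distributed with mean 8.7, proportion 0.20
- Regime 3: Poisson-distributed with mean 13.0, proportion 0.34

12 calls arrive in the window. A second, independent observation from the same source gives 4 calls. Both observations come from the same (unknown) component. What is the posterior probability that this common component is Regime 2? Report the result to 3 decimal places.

P(component k | x) = P(Z=k)·f_k(x) / marginal(x), where marginal(x) = Σ_j P(Z=j)·f_j(x).
Since both observations come from the same component, the likelihood for component k is f_k(x₁)·f_k(x₂).
  p_1 = [e^(−5.8)·5.8^12/12! = 0.0091599] × [0.142755] = 0.00130763
  p_2 = [e^(−8.7)·8.7^12/12! = 0.0653931] × [0.0397653] = 0.00260037
  p_3 = [e^(−13.0)·13.0^12/12! = 0.10994] × [0.00268989] = 0.000295726
Multiply by the mixture weights:
  P(Z=1)·p_1 = 0.46 × 0.00130763 = 0.000601508
  P(Z=2)·p_2 = 0.20 × 0.00260037 = 0.000520075
  P(Z=3)·p_3 = 0.34 × 0.000295726 = 0.000100547
Marginal: 0.000601508 + 0.000520075 + 0.000100547 = 0.00122213
P(Regime 2 | x₁, x₂) ≈ 0.426

0.426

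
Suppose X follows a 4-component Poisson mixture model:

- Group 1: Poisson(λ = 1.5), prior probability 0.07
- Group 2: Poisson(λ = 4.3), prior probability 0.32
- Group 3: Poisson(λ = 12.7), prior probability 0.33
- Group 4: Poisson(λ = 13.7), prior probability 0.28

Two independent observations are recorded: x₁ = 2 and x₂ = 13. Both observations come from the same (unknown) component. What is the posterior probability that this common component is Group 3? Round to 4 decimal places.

0.3281

By Bayes' theorem, P(k | x) = P(Z=k) f_k(x) / Σ_j P(Z=j) f_j(x).
Since both observations come from the same component, the likelihood for component k is f_k(x₁)·f_k(x₂).
  f_1 = [e^(−1.5)·1.5^2/2! = 0.251021] × [6.97372e-09] = 1.75055e-09
  f_2 = [e^(−4.3)·4.3^2/2! = 0.125441] × [0.000374406] = 4.6966e-05
  f_3 = [e^(−12.7)·12.7^2/2! = 0.000246058] × [0.109554] = 2.69566e-05
  f_4 = [e^(−13.7)·13.7^2/2! = 0.000105336] × [0.107957] = 1.13718e-05
Prior × likelihood for each component:
  P(Z=1)·f_1 = 0.07 × 1.75055e-09 = 1.22539e-10
  P(Z=2)·f_2 = 0.32 × 4.6966e-05 = 1.50291e-05
  P(Z=3)·f_3 = 0.33 × 2.69566e-05 = 8.89569e-06
  P(Z=4)·f_4 = 0.28 × 1.13718e-05 = 3.18411e-06
Normaliser: 1.22539e-10 + 1.50291e-05 + 8.89569e-06 + 3.18411e-06 = 2.71091e-05
P(Group 3 | x) ≈ 0.3281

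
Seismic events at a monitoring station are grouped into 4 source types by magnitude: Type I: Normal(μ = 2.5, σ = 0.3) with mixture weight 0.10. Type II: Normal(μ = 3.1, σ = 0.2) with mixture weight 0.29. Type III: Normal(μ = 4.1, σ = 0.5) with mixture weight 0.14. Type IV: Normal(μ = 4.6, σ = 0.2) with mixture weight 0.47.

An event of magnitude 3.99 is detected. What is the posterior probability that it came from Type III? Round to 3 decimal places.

By Bayes' theorem, P(k | x) = P(Z=k) f_k(x) / Σ_j P(Z=j) f_j(x).
Evaluate each component's likelihood at the observed value:
  f_I = (1/(0.3·√(2π)))·exp(−(3.99−2.5)²/(2·0.3²)) = 1.329808·exp(-12.33389) = 5.85125e-06
  f_II = (1/(0.2·√(2π)))·exp(−(3.99−3.1)²/(2·0.2²)) = 1.994711·exp(-9.90125) = 9.9959e-05
  f_III = (1/(0.5·√(2π)))·exp(−(3.99−4.1)²/(2·0.5²)) = 0.797885·exp(-0.02420) = 0.778808
  f_IV = (1/(0.2·√(2π)))·exp(−(3.99−4.6)²/(2·0.2²)) = 1.994711·exp(-4.65125) = 0.0190488
Prior × likelihood for each component:
  P(Z=I)·f_I = 0.10 × 5.85125e-06 = 5.85125e-07
  P(Z=II)·f_II = 0.29 × 9.9959e-05 = 2.89881e-05
  P(Z=III)·f_III = 0.14 × 0.778808 = 0.109033
  P(Z=IV)·f_IV = 0.47 × 0.0190488 = 0.00895294
Normaliser: 5.85125e-07 + 2.89881e-05 + 0.109033 + 0.00895294 = 0.118016
P(Type III | 3.99) ≈ 0.924

0.924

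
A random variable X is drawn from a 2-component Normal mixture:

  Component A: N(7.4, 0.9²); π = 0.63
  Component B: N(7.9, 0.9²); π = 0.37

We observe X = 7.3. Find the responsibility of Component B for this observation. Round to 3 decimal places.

0.321

The responsibility of component k is π_k f_k(x) divided by Σ_j π_j f_j(x).
Evaluate each component's likelihood at the observed value:
  p_A = 0.440541
  p_B = 0.354942
Weight by the priors:
  π_A·p_A = 0.63 × 0.440541 = 0.277541
  π_B·p_B = 0.37 × 0.354942 = 0.131329
Sum: 0.277541 + 0.131329 = 0.40887
P(Component B | the observation) ≈ 0.321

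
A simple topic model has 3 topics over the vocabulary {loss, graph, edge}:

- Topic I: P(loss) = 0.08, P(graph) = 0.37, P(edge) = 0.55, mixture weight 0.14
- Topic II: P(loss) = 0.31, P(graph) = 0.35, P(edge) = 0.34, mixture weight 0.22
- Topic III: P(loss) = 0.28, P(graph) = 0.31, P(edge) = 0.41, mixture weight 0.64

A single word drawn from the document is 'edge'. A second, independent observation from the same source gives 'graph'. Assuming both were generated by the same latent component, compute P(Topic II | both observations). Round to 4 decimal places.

0.1925

Apply Bayes' rule: the posterior for each component is proportional to its prior times its likelihood at x.
Since both observations come from the same component, the likelihood for component k is f_k(x₁)·f_k(x₂).
  p_I = [P(edge | comp) = 0.55] × [0.37] = 0.2035
  p_II = [P(edge | comp) = 0.34] × [0.35] = 0.119
  p_III = [P(edge | comp) = 0.41] × [0.31] = 0.1271
Weight by the priors:
  P(Z=I)·p_I = 0.14 × 0.2035 = 0.02849
  P(Z=II)·p_II = 0.22 × 0.119 = 0.02618
  P(Z=III)·p_III = 0.64 × 0.1271 = 0.081344
Denominator: 0.02849 + 0.02618 + 0.081344 = 0.136014
So the posterior for Topic II is 0.02618 / 0.136014 ≈ 0.1925.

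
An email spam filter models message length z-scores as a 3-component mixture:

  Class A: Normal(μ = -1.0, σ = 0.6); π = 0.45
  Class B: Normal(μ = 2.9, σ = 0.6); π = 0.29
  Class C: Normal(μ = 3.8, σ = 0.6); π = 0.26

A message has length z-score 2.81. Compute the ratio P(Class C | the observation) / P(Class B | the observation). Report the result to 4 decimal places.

0.2324

Posterior odds = (π_i f_i(x)) / (π_j f_j(x)); the normalising sum cancels.
Normal densities:
  p_A = 1.16638e-09
  p_B = 0.657466
  p_C = 0.170442
Posterior odds = (π_C·p_C) / (π_B·p_B) = (0.26·0.170442) / (0.29·0.657466) = 0.0443148 / 0.190665 ≈ 0.2324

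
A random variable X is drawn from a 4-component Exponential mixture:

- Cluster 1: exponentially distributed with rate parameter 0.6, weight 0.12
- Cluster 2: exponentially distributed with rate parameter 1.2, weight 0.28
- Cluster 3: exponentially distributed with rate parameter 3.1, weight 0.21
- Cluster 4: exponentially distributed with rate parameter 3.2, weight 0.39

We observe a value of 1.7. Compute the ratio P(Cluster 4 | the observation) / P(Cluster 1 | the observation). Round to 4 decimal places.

0.2086

Posterior odds = (π_i f_i(x)) / (π_j f_j(x)); the normalising sum cancels.
Component likelihoods at x = 1.7:
  f_1 = 0.6·e^(−0.6·1.7) = 0.6·e^(−1.0200) = 0.216357
  f_2 = 1.2·e^(−1.2·1.7) = 1.2·e^(−2.0400) = 0.156034
  f_3 = 3.1·e^(−3.1·1.7) = 3.1·e^(−5.2700) = 0.0159452
  f_4 = 3.2·e^(−3.2·1.7) = 3.2·e^(−5.4400) = 0.0138863
Posterior odds = (π_4·f_4) / (π_1·f_1) = (0.39·0.0138863) / (0.12·0.216357) = 0.00541568 / 0.0259628 ≈ 0.2086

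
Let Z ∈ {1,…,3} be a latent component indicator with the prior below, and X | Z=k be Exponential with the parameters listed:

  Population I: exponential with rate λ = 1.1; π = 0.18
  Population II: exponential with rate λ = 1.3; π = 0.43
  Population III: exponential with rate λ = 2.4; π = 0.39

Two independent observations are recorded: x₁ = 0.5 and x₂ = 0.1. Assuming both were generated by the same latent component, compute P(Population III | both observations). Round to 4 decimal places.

0.5442

Apply Bayes' rule: the posterior for each component is proportional to its prior times its likelihood at x.
Since both observations come from the same component, the likelihood for component k is f_k(x₁)·f_k(x₂).
  p_I = [0.634645] × [0.985418] = 0.62539
  p_II = [0.67866] × [1.14152] = 0.774706
  p_III = [0.722866] × [1.88791] = 1.3647
Weight by the priors:
  P(Z=I)·p_I = 0.18 × 0.62539 = 0.11257
  P(Z=II)·p_II = 0.43 × 0.774706 = 0.333124
  P(Z=III)·p_III = 0.39 × 1.3647 = 0.532235
Marginal: 0.11257 + 0.333124 + 0.532235 = 0.977928
P(Population III | data) = 0.532235 / 0.977928 ≈ 0.5442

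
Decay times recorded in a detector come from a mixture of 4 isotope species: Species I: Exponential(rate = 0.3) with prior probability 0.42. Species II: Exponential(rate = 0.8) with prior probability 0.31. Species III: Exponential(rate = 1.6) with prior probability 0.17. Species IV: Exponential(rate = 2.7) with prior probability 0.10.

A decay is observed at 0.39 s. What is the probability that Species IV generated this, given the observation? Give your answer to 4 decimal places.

P(component k | x) = π_k·f_k(x) / marginal(x), where marginal(x) = Σ_j π_j·f_j(x).
Exponential densities:
  L_I = 0.3·e^(−0.3·0.39) = 0.3·e^(−0.1170) = 0.266876
  L_II = 0.8·e^(−0.8·0.39) = 0.8·e^(−0.3120) = 0.585585
  L_III = 1.6·e^(−1.6·0.39) = 1.6·e^(−0.6240) = 0.857275
  L_IV = 2.7·e^(−2.7·0.39) = 2.7·e^(−1.0530) = 0.942002
Unnormalised posteriors:
  π_I·L_I = 0.42 × 0.266876 = 0.112088
  π_II·L_II = 0.31 × 0.585585 = 0.181531
  π_III·L_III = 0.17 × 0.857275 = 0.145737
  π_IV·L_IV = 0.10 × 0.942002 = 0.0942002
Denominator: 0.112088 + 0.181531 + 0.145737 + 0.0942002 = 0.533556
Responsibility of Species IV: 0.0942002 / 0.533556 ≈ 0.1766

0.1766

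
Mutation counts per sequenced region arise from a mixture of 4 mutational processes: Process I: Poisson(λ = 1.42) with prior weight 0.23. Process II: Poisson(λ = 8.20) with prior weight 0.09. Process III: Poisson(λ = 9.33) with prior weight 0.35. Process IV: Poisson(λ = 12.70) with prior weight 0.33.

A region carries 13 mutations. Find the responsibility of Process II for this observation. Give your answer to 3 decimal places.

0.051

By Bayes' theorem, P(k | x) = w_k f_k(x) / Σ_j w_j f_j(x).
Evaluate each component's likelihood at the observed value:
  f_I = 3.70484e-09
  f_II = 0.033426
  f_III = 0.057838
  f_IV = 0.109554
Prior × likelihood for each component:
  w_I·f_I = 0.23 × 3.70484e-09 = 8.52114e-10
  w_II·f_II = 0.09 × 0.033426 = 0.00300834
  w_III·f_III = 0.35 × 0.057838 = 0.0202433
  w_IV·f_IV = 0.33 × 0.109554 = 0.0361528
Marginal: 8.52114e-10 + 0.00300834 + 0.0202433 + 0.0361528 = 0.0594045
P(Process II | the observation) ≈ 0.051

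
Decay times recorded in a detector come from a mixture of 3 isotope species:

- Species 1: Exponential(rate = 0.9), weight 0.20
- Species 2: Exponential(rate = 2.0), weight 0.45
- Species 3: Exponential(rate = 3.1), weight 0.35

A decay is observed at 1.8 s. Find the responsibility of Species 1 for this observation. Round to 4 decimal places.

P(component k | x) = w_k·f_k(x) / marginal(x), where marginal(x) = Σ_j w_j·f_j(x).
Component likelihoods at x = 1.8 s:
  L_1 = 0.9·e^(−0.9·1.8) = 0.9·e^(−1.6200) = 0.178109
  L_2 = 2.0·e^(−2.0·1.8) = 2.0·e^(−3.6000) = 0.0546474
  L_3 = 3.1·e^(−3.1·1.8) = 3.1·e^(−5.5800) = 0.011695
Multiply by the mixture weights:
  w_1·L_1 = 0.20 × 0.178109 = 0.0356218
  w_2·L_2 = 0.45 × 0.0546474 = 0.0245914
  w_3·L_3 = 0.35 × 0.011695 = 0.00409323
Marginal: 0.0356218 + 0.0245914 + 0.00409323 = 0.0643063
So the posterior for Species 1 is 0.0356218 / 0.0643063 ≈ 0.5539.

0.5539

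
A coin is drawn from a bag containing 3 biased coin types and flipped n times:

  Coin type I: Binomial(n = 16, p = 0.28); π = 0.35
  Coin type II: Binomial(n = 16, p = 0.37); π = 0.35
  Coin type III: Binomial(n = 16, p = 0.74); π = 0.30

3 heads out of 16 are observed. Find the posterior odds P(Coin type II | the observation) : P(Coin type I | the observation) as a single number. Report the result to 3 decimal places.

0.407

Since P(k|x) ∝ π_k f_k(x), the posterior odds are π_i f_i(x) / (π_j f_j(x)).
Component likelihoods at x = 3 heads out of 16:
  p_I = C(16,3)·0.28^3·0.72^13 = 560·0.021952·0.0139741 = 0.171785
  p_II = C(16,3)·0.37^3·0.63^13 = 560·0.050653·0.00246279 = 0.0698587
  p_III = C(16,3)·0.74^3·0.26^13 = 560·0.405224·2.48115e-08 = 5.63037e-06
Odds = (0.35/0.35) × (0.0698587/0.171785) = 1 × 0.406664 ≈ 0.407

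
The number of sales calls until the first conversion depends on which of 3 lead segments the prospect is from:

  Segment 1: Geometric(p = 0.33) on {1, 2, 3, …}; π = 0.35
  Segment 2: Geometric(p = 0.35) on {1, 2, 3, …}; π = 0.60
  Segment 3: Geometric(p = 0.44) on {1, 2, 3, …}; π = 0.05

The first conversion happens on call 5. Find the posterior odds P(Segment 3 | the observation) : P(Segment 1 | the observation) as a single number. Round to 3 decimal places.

0.093

Posterior odds = (P(Z=i) f_i(x)) / (P(Z=j) f_j(x)); the normalising sum cancels.
Component likelihoods at x = 5:
  L_1 = 0.0664987
  L_2 = 0.0624772
  L_3 = 0.0432718
Odds = (0.05/0.35) × (0.0432718/0.0664987) = 0.142857 × 0.650716 ≈ 0.093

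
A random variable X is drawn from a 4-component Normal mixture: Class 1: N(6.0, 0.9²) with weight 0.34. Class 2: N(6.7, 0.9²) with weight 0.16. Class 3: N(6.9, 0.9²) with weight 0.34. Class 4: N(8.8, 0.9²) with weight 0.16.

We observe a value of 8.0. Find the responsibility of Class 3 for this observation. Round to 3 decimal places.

The responsibility of component k is π_k f_k(x) divided by Σ_j π_j f_j(x).
Evaluate each component's likelihood at the observed value:
  f_1 = (1/(0.9·√(2π)))·exp(−(8.0−6.0)²/(2·0.9²)) = 0.443269·exp(-2.46914) = 0.0375263
  f_2 = (1/(0.9·√(2π)))·exp(−(8.0−6.7)²/(2·0.9²)) = 0.443269·exp(-1.04321) = 0.156173
  f_3 = (1/(0.9·√(2π)))·exp(−(8.0−6.9)²/(2·0.9²)) = 0.443269·exp(-0.74691) = 0.210033
  f_4 = (1/(0.9·√(2π)))·exp(−(8.0−8.8)²/(2·0.9²)) = 0.443269·exp(-0.39506) = 0.298603
Unnormalised posteriors:
  π_1·f_1 = 0.34 × 0.0375263 = 0.0127589
  π_2·f_2 = 0.16 × 0.156173 = 0.0249878
  π_3·f_3 = 0.34 × 0.210033 = 0.0714112
  π_4·f_4 = 0.16 × 0.298603 = 0.0477765
Normaliser: 0.0127589 + 0.0249878 + 0.0714112 + 0.0477765 = 0.156934
So the posterior for Class 3 is 0.0714112 / 0.156934 ≈ 0.455.

0.455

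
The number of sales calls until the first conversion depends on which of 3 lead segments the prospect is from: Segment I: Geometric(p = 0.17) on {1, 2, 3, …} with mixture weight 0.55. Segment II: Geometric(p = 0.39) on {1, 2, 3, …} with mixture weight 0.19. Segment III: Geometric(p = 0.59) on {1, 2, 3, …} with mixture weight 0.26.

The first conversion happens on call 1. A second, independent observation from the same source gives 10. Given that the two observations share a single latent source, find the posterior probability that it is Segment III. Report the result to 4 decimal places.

Posterior ∝ prior × likelihood, so P(k | x) ∝ w_k f_k(x); normalise over all components.
Since both observations come from the same component, the likelihood for component k is f_k(x₁)·f_k(x₂).
  L_I = [0.17·(1−0.17)^0 = 0.17·1 = 0.17] × [0.0317798] = 0.00540257
  L_II = [0.39·(1−0.39)^0 = 0.39·1 = 0.39] × [0.00456072] = 0.00177868
  L_III = [0.59·(1−0.59)^0 = 0.59·1 = 0.59] × [0.000193155] = 0.000113962
Weight by the priors:
  w_I·L_I = 0.55 × 0.00540257 = 0.00297142
  w_II·L_II = 0.19 × 0.00177868 = 0.000337949
  w_III·L_III = 0.26 × 0.000113962 = 2.963e-05
Evidence: 0.00297142 + 0.000337949 + 2.963e-05 = 0.00333899
So the posterior for Segment III is 2.963e-05 / 0.00333899 ≈ 0.0089.

0.0089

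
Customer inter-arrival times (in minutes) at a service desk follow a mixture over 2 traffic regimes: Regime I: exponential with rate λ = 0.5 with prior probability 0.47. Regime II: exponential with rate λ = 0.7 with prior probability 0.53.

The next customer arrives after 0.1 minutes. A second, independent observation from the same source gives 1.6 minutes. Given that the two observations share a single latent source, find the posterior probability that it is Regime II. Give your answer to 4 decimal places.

By Bayes' theorem, P(k | x) = P(Z=k) f_k(x) / Σ_j P(Z=j) f_j(x).
Since both observations come from the same component, the likelihood for component k is f_k(x₁)·f_k(x₂).
  p_I = [0.5·e^(−0.5·0.1) = 0.5·e^(−0.0500) = 0.475615] × [0.224664] = 0.106854
  p_II = [0.7·e^(−0.7·0.1) = 0.7·e^(−0.0700) = 0.652676] × [0.228396] = 0.149068
Multiply by the mixture weights:
  P(Z=I)·p_I = 0.47 × 0.106854 = 0.0502213
  P(Z=II)·p_II = 0.53 × 0.149068 = 0.0790063
Marginal: 0.0502213 + 0.0790063 = 0.129228
So the posterior for Regime II is 0.0790063 / 0.129228 ≈ 0.6114.

0.6114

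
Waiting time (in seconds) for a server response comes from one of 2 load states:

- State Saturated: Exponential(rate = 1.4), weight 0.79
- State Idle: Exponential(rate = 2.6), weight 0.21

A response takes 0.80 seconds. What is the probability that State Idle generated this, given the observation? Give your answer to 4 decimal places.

0.1590

By Bayes' theorem, P(k | x) = π_k f_k(x) / Σ_j π_j f_j(x).
Exponential densities:
  f_Saturated = 1.4·e^(−1.4·0.80) = 1.4·e^(−1.1200) = 0.456792
  f_Idle = 2.6·e^(−2.6·0.80) = 2.6·e^(−2.0800) = 0.324819
Prior × likelihood for each component:
  π_Saturated·f_Saturated = 0.79 × 0.456792 = 0.360865
  π_Idle·f_Idle = 0.21 × 0.324819 = 0.0682119
Denominator: 0.360865 + 0.0682119 = 0.429077
P(State Idle | 0.80 seconds) ≈ 0.1590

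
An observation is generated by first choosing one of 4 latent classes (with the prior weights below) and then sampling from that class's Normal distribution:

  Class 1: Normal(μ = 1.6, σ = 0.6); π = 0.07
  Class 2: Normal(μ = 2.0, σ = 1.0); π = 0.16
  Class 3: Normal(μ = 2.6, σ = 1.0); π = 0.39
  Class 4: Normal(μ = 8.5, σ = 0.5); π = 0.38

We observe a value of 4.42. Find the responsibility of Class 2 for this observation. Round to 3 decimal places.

0.103

Posterior ∝ prior × likelihood, so P(k | x) ∝ P(Z=k) f_k(x); normalise over all components.
Evaluate each component's likelihood at the observed value:
  L_1 = (1/(0.6·√(2π)))·exp(−(4.42−1.6)²/(2·0.6²)) = 0.664904·exp(-11.04500) = 1.06164e-05
  L_2 = (1/(1.0·√(2π)))·exp(−(4.42−2.0)²/(2·1.0²)) = 0.398942·exp(-2.92820) = 0.0213407
  L_3 = (1/(1.0·√(2π)))·exp(−(4.42−2.6)²/(2·1.0²)) = 0.398942·exp(-1.65620) = 0.0761433
  L_4 = (1/(0.5·√(2π)))·exp(−(4.42−8.5)²/(2·0.5²)) = 0.797885·exp(-33.29280) = 2.77371e-15
Prior × likelihood for each component:
  P(Z=1)·L_1 = 0.07 × 1.06164e-05 = 7.43146e-07
  P(Z=2)·L_2 = 0.16 × 0.0213407 = 0.00341451
  P(Z=3)·L_3 = 0.39 × 0.0761433 = 0.0296959
  P(Z=4)·L_4 = 0.38 × 2.77371e-15 = 1.05401e-15
Sum: 7.43146e-07 + 0.00341451 + 0.0296959 + 1.05401e-15 = 0.0331111
So the posterior for Class 2 is 0.00341451 / 0.0331111 ≈ 0.103.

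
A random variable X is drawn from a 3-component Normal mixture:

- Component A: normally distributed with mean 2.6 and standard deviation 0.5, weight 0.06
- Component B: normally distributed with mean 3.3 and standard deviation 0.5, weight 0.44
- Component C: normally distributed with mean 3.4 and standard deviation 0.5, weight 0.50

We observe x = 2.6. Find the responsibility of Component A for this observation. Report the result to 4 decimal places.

Apply Bayes' rule: the posterior for each component is proportional to its prior times its likelihood at x.
Component likelihoods at x = 2.6:
  p_A = (1/(0.5·√(2π)))·exp(−(2.6−2.6)²/(2·0.5²)) = 0.797885·exp(-0.00000) = 0.797885
  p_B = (1/(0.5·√(2π)))·exp(−(2.6−3.3)²/(2·0.5²)) = 0.797885·exp(-0.98000) = 0.299455
  p_C = (1/(0.5·√(2π)))·exp(−(2.6−3.4)²/(2·0.5²)) = 0.797885·exp(-1.28000) = 0.221842
Prior × likelihood for each component:
  π_A·p_A = 0.06 × 0.797885 = 0.0478731
  π_B·p_B = 0.44 × 0.299455 = 0.13176
  π_C·p_C = 0.50 × 0.221842 = 0.110921
Marginal: 0.0478731 + 0.13176 + 0.110921 = 0.290554
Responsibility of Component A: 0.0478731 / 0.290554 ≈ 0.1648

0.1648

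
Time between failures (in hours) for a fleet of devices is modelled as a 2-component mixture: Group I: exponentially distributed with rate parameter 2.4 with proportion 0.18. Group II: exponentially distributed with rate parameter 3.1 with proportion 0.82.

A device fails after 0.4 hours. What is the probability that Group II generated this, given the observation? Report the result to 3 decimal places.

Apply Bayes' rule: the posterior for each component is proportional to its prior times its likelihood at x.
Evaluate each component's likelihood at the observed value:
  L_I = 0.918943
  L_II = 0.897091
Multiply by the mixture weights:
  π_I·L_I = 0.18 × 0.918943 = 0.16541
  π_II·L_II = 0.82 × 0.897091 = 0.735615
Evidence: 0.16541 + 0.735615 = 0.901024
P(Group II | x) = 0.735615 / 0.901024 ≈ 0.816

0.816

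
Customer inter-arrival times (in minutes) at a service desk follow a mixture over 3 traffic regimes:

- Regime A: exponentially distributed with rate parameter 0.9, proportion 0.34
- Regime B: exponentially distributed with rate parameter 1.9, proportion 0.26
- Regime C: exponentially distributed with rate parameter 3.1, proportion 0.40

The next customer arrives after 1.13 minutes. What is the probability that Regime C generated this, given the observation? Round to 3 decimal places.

0.181

By Bayes' theorem, P(k | x) = π_k f_k(x) / Σ_j π_j f_j(x).
Component likelihoods at x = 1.13 minutes:
  L_A = 0.325511
  L_B = 0.221985
  L_C = 0.0933315
Multiply by the mixture weights:
  π_A·L_A = 0.34 × 0.325511 = 0.110674
  π_B·L_B = 0.26 × 0.221985 = 0.0577161
  π_C·L_C = 0.40 × 0.0933315 = 0.0373326
Denominator: 0.110674 + 0.0577161 + 0.0373326 = 0.205722
So the posterior for Regime C is 0.0373326 / 0.205722 ≈ 0.181.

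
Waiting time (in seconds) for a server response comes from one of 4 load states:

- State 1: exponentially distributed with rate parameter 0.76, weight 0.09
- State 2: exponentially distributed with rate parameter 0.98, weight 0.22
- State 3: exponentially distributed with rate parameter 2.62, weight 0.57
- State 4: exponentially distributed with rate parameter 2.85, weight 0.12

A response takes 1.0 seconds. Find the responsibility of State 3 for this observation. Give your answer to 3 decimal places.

0.450

The responsibility of component k is π_k f_k(x) divided by Σ_j π_j f_j(x).
Exponential densities:
  f_1 = 0.355426
  f_2 = 0.367805
  f_3 = 0.190744
  f_4 = 0.164856
Multiply by the mixture weights:
  π_1·f_1 = 0.09 × 0.355426 = 0.0319884
  π_2·f_2 = 0.22 × 0.367805 = 0.0809171
  π_3·f_3 = 0.57 × 0.190744 = 0.108724
  π_4·f_4 = 0.12 × 0.164856 = 0.0197828
Marginal: 0.0319884 + 0.0809171 + 0.108724 + 0.0197828 = 0.241412
So the posterior for State 3 is 0.108724 / 0.241412 ≈ 0.450.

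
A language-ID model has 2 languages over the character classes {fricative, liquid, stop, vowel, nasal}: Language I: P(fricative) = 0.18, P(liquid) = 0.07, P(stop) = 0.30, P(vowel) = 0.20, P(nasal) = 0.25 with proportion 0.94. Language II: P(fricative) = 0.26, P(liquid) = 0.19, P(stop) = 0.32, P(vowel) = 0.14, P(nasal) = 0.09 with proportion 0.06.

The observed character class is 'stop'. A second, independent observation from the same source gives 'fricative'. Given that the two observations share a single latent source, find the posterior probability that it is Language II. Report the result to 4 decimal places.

P(component k | x) = π_k·f_k(x) / marginal(x), where marginal(x) = Σ_j π_j·f_j(x).
Since both observations come from the same component, the likelihood for component k is f_k(x₁)·f_k(x₂).
  p_I = [0.3] × [0.18] = 0.054
  p_II = [0.32] × [0.26] = 0.0832
Prior × likelihood for each component:
  π_I·p_I = 0.94 × 0.054 = 0.05076
  π_II·p_II = 0.06 × 0.0832 = 0.004992
Normaliser: 0.05076 + 0.004992 = 0.055752
So the posterior for Language II is 0.004992 / 0.055752 ≈ 0.0895.

0.0895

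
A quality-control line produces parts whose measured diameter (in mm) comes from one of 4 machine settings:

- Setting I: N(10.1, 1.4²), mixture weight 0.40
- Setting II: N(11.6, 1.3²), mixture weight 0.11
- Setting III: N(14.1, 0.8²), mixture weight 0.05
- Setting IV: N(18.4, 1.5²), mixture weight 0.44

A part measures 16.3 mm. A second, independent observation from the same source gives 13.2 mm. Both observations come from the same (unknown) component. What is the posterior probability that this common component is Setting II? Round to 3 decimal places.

Posterior ∝ prior × likelihood, so P(k | x) ∝ w_k f_k(x); normalise over all components.
Since both observations come from the same component, the likelihood for component k is f_k(x₁)·f_k(x₂).
  p_I = [(1/(1.4·√(2π)))·exp(−(16.3−10.1)²/(2·1.4²)) = 0.284959·exp(-9.80612) = 1.5705e-05] × [0.0245525] = 3.85596e-07
  p_II = [(1/(1.3·√(2π)))·exp(−(16.3−11.6)²/(2·1.3²)) = 0.306879·exp(-6.53550) = 0.000445281] × [0.143891] = 6.40719e-05
  p_III = [(1/(0.8·√(2π)))·exp(−(16.3−14.1)²/(2·0.8²)) = 0.498678·exp(-3.78125) = 0.011367] × [0.264846] = 0.00301049
  p_IV = [(1/(1.5·√(2π)))·exp(−(16.3−18.4)²/(2·1.5²)) = 0.265962·exp(-0.98000) = 0.0998183] × [0.000653419] = 6.52231e-05
Prior × likelihood for each component:
  w_I·p_I = 0.40 × 3.85596e-07 = 1.54239e-07
  w_II·p_II = 0.11 × 6.40719e-05 = 7.04791e-06
  w_III·p_III = 0.05 × 0.00301049 = 0.000150524
  w_IV·p_IV = 0.44 × 6.52231e-05 = 2.86982e-05
Normaliser: 1.54239e-07 + 7.04791e-06 + 0.000150524 + 2.86982e-05 = 0.000186425
P(Setting II | data) ≈ 0.038

0.038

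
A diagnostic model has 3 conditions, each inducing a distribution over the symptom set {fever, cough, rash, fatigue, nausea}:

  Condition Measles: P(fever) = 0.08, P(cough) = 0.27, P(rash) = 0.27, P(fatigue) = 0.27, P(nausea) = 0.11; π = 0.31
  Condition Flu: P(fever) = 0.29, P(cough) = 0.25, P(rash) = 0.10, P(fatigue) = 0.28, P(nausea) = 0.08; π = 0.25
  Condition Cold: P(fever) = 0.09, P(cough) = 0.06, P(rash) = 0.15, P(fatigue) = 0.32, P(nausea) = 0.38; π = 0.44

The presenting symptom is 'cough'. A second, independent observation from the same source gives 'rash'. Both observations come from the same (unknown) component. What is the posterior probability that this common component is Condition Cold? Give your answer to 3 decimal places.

Posterior ∝ prior × likelihood, so P(k | x) ∝ w_k f_k(x); normalise over all components.
Since both observations come from the same component, the likelihood for component k is f_k(x₁)·f_k(x₂).
  L_Measles = [0.27] × [0.27] = 0.0729
  L_Flu = [0.25] × [0.1] = 0.025
  L_Cold = [0.06] × [0.15] = 0.009
Prior × likelihood for each component:
  w_Measles·L_Measles = 0.31 × 0.0729 = 0.022599
  w_Flu·L_Flu = 0.25 × 0.025 = 0.00625
  w_Cold·L_Cold = 0.44 × 0.009 = 0.00396
Denominator: 0.022599 + 0.00625 + 0.00396 = 0.032809
P(Condition Cold | x₁,x₂) = 0.00396 / 0.032809 ≈ 0.121

0.121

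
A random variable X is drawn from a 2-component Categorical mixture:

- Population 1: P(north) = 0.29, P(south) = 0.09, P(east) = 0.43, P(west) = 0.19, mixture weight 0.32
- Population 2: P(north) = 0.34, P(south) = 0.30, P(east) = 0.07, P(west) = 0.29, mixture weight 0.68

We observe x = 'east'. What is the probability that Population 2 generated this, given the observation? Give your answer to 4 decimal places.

0.2570

Posterior ∝ prior × likelihood, so P(k | x) ∝ π_k f_k(x); normalise over all components.
Evaluate each component's likelihood at the observed value:
  p_1 = 0.43
  p_2 = 0.07
Multiply by the mixture weights:
  π_1·p_1 = 0.32 × 0.43 = 0.1376
  π_2·p_2 = 0.68 × 0.07 = 0.0476
Normaliser: 0.1376 + 0.0476 = 0.1852
P(Population 2 | x) ≈ 0.2570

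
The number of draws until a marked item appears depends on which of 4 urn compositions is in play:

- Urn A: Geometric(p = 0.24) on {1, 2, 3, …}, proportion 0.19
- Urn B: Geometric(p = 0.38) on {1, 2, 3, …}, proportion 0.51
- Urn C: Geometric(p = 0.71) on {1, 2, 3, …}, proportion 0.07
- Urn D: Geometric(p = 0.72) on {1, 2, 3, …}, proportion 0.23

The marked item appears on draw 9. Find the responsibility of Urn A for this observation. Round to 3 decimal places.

0.545

By Bayes' theorem, P(k | x) = w_k f_k(x) / Σ_j w_j f_j(x).
Component likelihoods at x = 9:
  L_A = 0.24·(1−0.24)^8 = 0.24·0.111303 = 0.0267128
  L_B = 0.38·(1−0.38)^8 = 0.38·0.021834 = 0.00829692
  L_C = 0.71·(1−0.71)^8 = 0.71·5.00246e-05 = 3.55175e-05
  L_D = 0.72·(1−0.72)^8 = 0.72·3.77802e-05 = 2.72017e-05
Prior × likelihood for each component:
  w_A·L_A = 0.19 × 0.0267128 = 0.00507544
  w_B·L_B = 0.51 × 0.00829692 = 0.00423143
  w_C·L_C = 0.07 × 3.55175e-05 = 2.48622e-06
  w_D·L_D = 0.23 × 2.72017e-05 = 6.2564e-06
Marginal: 0.00507544 + 0.00423143 + 2.48622e-06 + 6.2564e-06 = 0.00931561
Responsibility of Urn A: 0.00507544 / 0.00931561 ≈ 0.545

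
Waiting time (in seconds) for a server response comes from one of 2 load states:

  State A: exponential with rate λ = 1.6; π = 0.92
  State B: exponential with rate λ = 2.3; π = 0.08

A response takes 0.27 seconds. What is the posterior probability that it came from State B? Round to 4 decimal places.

0.0938

By Bayes' theorem, P(k | x) = π_k f_k(x) / Σ_j π_j f_j(x).
Exponential densities:
  p_A = 1.03874
  p_B = 1.23604
Unnormalised posteriors:
  π_A·p_A = 0.92 × 1.03874 = 0.955636
  π_B·p_B = 0.08 × 1.23604 = 0.0988828
Marginal: 0.955636 + 0.0988828 = 1.05452
Responsibility of State B: 0.0988828 / 1.05452 ≈ 0.0938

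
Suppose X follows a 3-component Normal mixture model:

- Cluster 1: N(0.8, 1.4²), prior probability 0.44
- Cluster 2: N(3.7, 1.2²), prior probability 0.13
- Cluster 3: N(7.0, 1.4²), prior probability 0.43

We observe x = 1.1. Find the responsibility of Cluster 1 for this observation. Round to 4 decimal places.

0.9672

P(component k | x) = w_k·f_k(x) / marginal(x), where marginal(x) = Σ_j w_j·f_j(x).
Evaluate each component's likelihood at the observed value:
  L_1 = 0.278491
  L_2 = 0.0317939
  L_3 = 3.96463e-05
Unnormalised posteriors:
  w_1·L_1 = 0.44 × 0.278491 = 0.122536
  w_2·L_2 = 0.13 × 0.0317939 = 0.0041332
  w_3·L_3 = 0.43 × 3.96463e-05 = 1.70479e-05
Sum: 0.122536 + 0.0041332 + 1.70479e-05 = 0.126686
P(Cluster 1 | the observation) ≈ 0.9672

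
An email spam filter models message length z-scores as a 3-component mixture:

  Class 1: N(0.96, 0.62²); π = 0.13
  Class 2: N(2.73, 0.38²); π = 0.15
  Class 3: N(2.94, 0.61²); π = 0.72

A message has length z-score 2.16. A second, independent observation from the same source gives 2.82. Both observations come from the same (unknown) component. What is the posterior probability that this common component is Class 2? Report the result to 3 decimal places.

0.281

By Bayes' theorem, P(k | x) = π_k f_k(x) / Σ_j π_j f_j(x).
Since both observations come from the same component, the likelihood for component k is f_k(x₁)·f_k(x₂).
  f_1 = [(1/(0.62·√(2π)))·exp(−(2.16−0.96)²/(2·0.62²)) = 0.643455·exp(-1.87305) = 0.0988698] × [0.00714814] = 0.000706735
  f_2 = [(1/(0.38·√(2π)))·exp(−(2.16−2.73)²/(2·0.38²)) = 1.049848·exp(-1.12500) = 0.340836] × [1.02081] = 0.347929
  f_3 = [(1/(0.61·√(2π)))·exp(−(2.16−2.94)²/(2·0.61²)) = 0.654004·exp(-0.81752) = 0.288759] × [0.641471] = 0.18523
Weight by the priors:
  π_1·f_1 = 0.13 × 0.000706735 = 9.18756e-05
  π_2·f_2 = 0.15 × 0.347929 = 0.0521894
  π_3·f_3 = 0.72 × 0.18523 = 0.133366
Normaliser: 9.18756e-05 + 0.0521894 + 0.133366 = 0.185647
P(Class 2 | x) ≈ 0.281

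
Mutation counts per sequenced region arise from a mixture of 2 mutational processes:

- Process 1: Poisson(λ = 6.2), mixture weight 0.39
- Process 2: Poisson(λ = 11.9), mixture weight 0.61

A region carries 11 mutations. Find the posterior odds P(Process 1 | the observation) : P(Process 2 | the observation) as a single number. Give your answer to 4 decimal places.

The posterior odds equal the prior odds times the likelihood ratio: (P(Z=i)/P(Z=j))·(f_i(x)/f_j(x)).
Component likelihoods at x = 11 mutations:
  f_1 = 0.0264562
  f_2 = 0.115281
Posterior odds = (P(Z=1)·f_1) / (P(Z=2)·f_2) = (0.39·0.0264562) / (0.61·0.115281) = 0.0103179 / 0.0703212 ≈ 0.1467

0.1467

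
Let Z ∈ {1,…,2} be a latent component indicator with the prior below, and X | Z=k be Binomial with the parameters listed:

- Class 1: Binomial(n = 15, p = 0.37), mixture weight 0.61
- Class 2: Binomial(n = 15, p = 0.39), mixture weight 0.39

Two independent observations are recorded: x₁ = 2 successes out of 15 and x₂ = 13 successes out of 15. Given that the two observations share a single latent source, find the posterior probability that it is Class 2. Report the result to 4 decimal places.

By Bayes' theorem, P(k | x) = π_k f_k(x) / Σ_j π_j f_j(x).
Since both observations come from the same component, the likelihood for component k is f_k(x₁)·f_k(x₂).
  p_1 = [0.0354014] × [0.000101506] = 3.59346e-06
  p_2 = [0.0258587] × [0.000188664] = 4.8786e-06
Unnormalised posteriors:
  π_1·p_1 = 0.61 × 3.59346e-06 = 2.19201e-06
  π_2·p_2 = 0.39 × 4.8786e-06 = 1.90265e-06
Denominator: 2.19201e-06 + 1.90265e-06 = 4.09466e-06
P(Class 2 | x₁, x₂) = 1.90265e-06 / 4.09466e-06 ≈ 0.4647

0.4647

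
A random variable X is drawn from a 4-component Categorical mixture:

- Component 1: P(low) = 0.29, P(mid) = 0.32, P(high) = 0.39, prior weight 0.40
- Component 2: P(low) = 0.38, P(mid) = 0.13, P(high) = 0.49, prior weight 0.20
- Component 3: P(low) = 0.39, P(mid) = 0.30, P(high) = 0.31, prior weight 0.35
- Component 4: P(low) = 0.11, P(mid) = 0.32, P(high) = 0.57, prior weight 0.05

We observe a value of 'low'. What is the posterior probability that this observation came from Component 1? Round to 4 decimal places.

By Bayes' theorem, P(k | x) = π_k f_k(x) / Σ_j π_j f_j(x).
Component likelihoods at x = 'low':
  f_1 = 0.29
  f_2 = 0.38
  f_3 = 0.39
  f_4 = 0.11
Prior × likelihood for each component:
  π_1·f_1 = 0.40 × 0.29 = 0.116
  π_2·f_2 = 0.20 × 0.38 = 0.076
  π_3·f_3 = 0.35 × 0.39 = 0.1365
  π_4·f_4 = 0.05 × 0.11 = 0.0055
Evidence: 0.116 + 0.076 + 0.1365 + 0.0055 = 0.334
P(Component 1 | x) ≈ 0.3473

0.3473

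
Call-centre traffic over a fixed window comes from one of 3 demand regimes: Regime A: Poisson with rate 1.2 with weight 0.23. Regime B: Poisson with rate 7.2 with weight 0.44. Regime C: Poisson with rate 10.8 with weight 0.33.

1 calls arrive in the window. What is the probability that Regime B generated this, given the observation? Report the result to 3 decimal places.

0.028

Posterior ∝ prior × likelihood, so P(k | x) ∝ w_k f_k(x); normalise over all components.
Poisson probabilities:
  f_A = e^(−1.2)·1.2^1/1! = 0.361433
  f_B = e^(−7.2)·7.2^1/1! = 0.00537542
  f_C = e^(−10.8)·10.8^1/1! = 0.000220315
Prior × likelihood for each component:
  w_A·f_A = 0.23 × 0.361433 = 0.0831296
  w_B·f_B = 0.44 × 0.00537542 = 0.00236518
  w_C·f_C = 0.33 × 0.000220315 = 7.27038e-05
Evidence: 0.0831296 + 0.00236518 + 7.27038e-05 = 0.0855675
P(Regime B | 1 calls) = 0.00236518 / 0.0855675 ≈ 0.028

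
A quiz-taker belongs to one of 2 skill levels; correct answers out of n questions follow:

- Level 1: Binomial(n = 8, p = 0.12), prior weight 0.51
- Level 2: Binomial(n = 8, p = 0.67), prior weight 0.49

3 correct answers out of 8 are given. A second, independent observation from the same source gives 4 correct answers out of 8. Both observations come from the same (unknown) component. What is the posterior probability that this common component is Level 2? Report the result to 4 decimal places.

By Bayes' theorem, P(k | x) = π_k f_k(x) / Σ_j π_j f_j(x).
Since both observations come from the same component, the likelihood for component k is f_k(x₁)·f_k(x₂).
  L_1 = [C(8,3)·0.12^3·0.88^5 = 56·0.001728·0.527732 = 0.0510676] × [0.0087047] = 0.000444528
  L_2 = [C(8,3)·0.67^3·0.33^5 = 56·0.300763·0.00391354 = 0.0659147] × [0.167283] = 0.0110264
Multiply by the mixture weights:
  π_1·L_1 = 0.51 × 0.000444528 = 0.000226709
  π_2·L_2 = 0.49 × 0.0110264 = 0.00540295
Normaliser: 0.000226709 + 0.00540295 = 0.00562966
P(Level 2 | x₁,x₂) = 0.00540295 / 0.00562966 ≈ 0.9597

0.9597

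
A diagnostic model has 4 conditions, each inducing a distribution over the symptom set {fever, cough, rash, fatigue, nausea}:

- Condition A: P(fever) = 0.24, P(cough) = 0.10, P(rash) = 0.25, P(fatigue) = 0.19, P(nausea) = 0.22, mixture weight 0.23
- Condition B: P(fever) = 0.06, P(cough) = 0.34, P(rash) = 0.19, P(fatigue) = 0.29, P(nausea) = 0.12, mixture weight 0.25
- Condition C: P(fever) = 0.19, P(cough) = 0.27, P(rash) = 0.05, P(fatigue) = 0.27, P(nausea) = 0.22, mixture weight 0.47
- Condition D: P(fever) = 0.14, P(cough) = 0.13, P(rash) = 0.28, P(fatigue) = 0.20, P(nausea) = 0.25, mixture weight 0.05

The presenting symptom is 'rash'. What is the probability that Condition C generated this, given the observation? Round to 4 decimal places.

0.1649

P(component k | x) = P(Z=k)·f_k(x) / marginal(x), where marginal(x) = Σ_j P(Z=j)·f_j(x).
Evaluate each component's likelihood at the observed value:
  f_A = P(rash | comp) = 0.25
  f_B = P(rash | comp) = 0.19
  f_C = P(rash | comp) = 0.05
  f_D = P(rash | comp) = 0.28
Unnormalised posteriors:
  P(Z=A)·f_A = 0.23 × 0.25 = 0.0575
  P(Z=B)·f_B = 0.25 × 0.19 = 0.0475
  P(Z=C)·f_C = 0.47 × 0.05 = 0.0235
  P(Z=D)·f_D = 0.05 × 0.28 = 0.014
Sum: 0.0575 + 0.0475 + 0.0235 + 0.014 = 0.1425
So the posterior for Condition C is 0.0235 / 0.1425 ≈ 0.1649.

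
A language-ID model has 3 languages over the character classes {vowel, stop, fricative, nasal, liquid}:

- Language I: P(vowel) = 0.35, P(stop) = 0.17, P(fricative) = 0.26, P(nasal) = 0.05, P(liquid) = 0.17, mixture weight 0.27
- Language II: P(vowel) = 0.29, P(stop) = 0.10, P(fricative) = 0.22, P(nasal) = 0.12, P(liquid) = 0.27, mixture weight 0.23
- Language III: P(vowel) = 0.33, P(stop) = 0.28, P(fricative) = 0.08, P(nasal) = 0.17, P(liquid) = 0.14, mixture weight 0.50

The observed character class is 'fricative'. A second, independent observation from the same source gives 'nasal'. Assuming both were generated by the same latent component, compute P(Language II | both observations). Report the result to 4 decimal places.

Posterior ∝ prior × likelihood, so P(k | x) ∝ π_k f_k(x); normalise over all components.
Since both observations come from the same component, the likelihood for component k is f_k(x₁)·f_k(x₂).
  L_I = [P(fricative | comp) = 0.26] × [0.05] = 0.013
  L_II = [P(fricative | comp) = 0.22] × [0.12] = 0.0264
  L_III = [P(fricative | comp) = 0.08] × [0.17] = 0.0136
Unnormalised posteriors:
  π_I·L_I = 0.27 × 0.013 = 0.00351
  π_II·L_II = 0.23 × 0.0264 = 0.006072
  π_III·L_III = 0.50 × 0.0136 = 0.0068
Marginal: 0.00351 + 0.006072 + 0.0068 = 0.016382
Responsibility of Language II: 0.006072 / 0.016382 ≈ 0.3707

0.3707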